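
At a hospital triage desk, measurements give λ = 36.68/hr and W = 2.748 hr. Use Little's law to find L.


L = λW = 36.68·2.748 = 100.7966

Final: 100.7966


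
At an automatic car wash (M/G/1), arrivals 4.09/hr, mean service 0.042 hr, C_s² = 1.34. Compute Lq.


ρ = λ·E[S] = 4.09·0.042 = 0.1718
Lq = ρ²(1+C_s²)/(2(1−ρ)) = 0.02951·(1+1.34)/(2·0.8282)
= 0.02951·2.3400/1.6564 = 0.04169

Final: 0.04169


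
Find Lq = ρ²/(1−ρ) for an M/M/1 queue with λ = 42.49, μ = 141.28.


ρ = 42.49/141.28 = 0.3008
Lq = ρ²/(1−ρ) = 0.09045/0.6992 = 0.1294

Final: 0.1294


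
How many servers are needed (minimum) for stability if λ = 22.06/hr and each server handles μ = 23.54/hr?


Stability requires cμ > λ ⇔ c > λ/μ.
λ/μ = 22.06/23.54 = 0.9371
Minimum integer c = ⌊0.9371⌋ + 1 = 1
Check: 1·23.54 = 23.54 > 22.06, while 0·23.54 = 0.00 ≤ 22.06

Final: 1 servers


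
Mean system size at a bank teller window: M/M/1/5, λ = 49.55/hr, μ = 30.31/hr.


ρ = 49.55/30.31 = 1.6348
L = ρ[1 − (K+1)ρ^K + Kρ^(K+1)] / [(1−ρ)(1−ρ^(K+1))]
Numerator: 1.6348·(1 − 6·11.675853 + 5·19.087381) = 43.128258
Denominator: (-0.6348)·(-18.087381) = 11.481399
L = 43.128258/11.481399 = 3.7564

Final: 3.7564


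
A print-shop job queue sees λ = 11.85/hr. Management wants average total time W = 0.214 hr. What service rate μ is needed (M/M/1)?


W = 1/(μ−λ) ⇒ μ − λ = 1/W = 1/0.214 = 4.6729
μ = λ + 1/W = 11.85 + 4.6729 = 16.5229 per hr

Final: 16.5229 /hr


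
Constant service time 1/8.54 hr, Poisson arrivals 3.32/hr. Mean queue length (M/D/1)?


ρ = 3.32/8.54 = 0.3888
M/D/1: Lq = ρ²/(2(1−ρ)) = 0.1511/(2·0.6112) = 0.12363

Final: 0.12363


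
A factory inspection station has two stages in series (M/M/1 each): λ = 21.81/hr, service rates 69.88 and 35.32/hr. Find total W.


Each node sees arrival rate λ = 21.81/hr (tandem ⇒ throughput preserved).
W₁ = 1/(μ₁−λ) = 1/(69.88−21.81) = 0.02080 hr
W₂ = 1/(μ₂−λ) = 1/(35.32−21.81) = 0.07402 hr
W_total = W₁ + W₂ = 0.02080 + 0.07402 = 0.09482 hr

Final: 0.09482 hr


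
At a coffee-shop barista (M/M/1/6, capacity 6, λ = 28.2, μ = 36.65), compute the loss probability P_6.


ρ = λ/μ = 28.2/36.65 = 0.7694
P_K = (1−ρ)ρ^K/(1−ρ^(K+1)) = (0.2306·0.207516)/(1 − 0.159671)
= 0.047845/0.840329 = 0.056936

Final: 0.056936


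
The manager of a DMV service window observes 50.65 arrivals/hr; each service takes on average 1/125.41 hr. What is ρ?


ρ = λ/μ = 50.65/125.41 = 0.4039

Final: 0.4039


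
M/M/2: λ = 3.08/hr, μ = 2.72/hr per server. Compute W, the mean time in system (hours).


a = 1.1324; ρ = 0.5662; P₀ = 0.276995
Lq = P₀·a^c·ρ/(c!(1−ρ)²) = 0.53423
Wq = Lq/λ = 0.53423/3.08 = 0.17345 hr
W = Wq + 1/μ = 0.17345 + 0.36765 = 0.54110 hr

Final: 0.54110 hr


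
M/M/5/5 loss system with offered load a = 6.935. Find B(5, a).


B(c,a) = (a^c/c!) / Σ_{k=0}^{c} a^k/k!
a^5/5! = 133.675273
Σ terms (k=0..5): 1.00000 + 6.93500 + 24.04711 + 55.58891 + 96.37727 + 133.67527 = 317.623564
B = 133.675273/317.623564 = 0.420861

Final: 0.420861


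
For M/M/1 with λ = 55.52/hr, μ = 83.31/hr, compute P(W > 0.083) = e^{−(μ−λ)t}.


W ~ Exponential(μ−λ) for M/M/1.
μ − λ = 83.31 − 55.52 = 27.7900
P(W > t) = e^{−(μ−λ)t} = e^{−2.3066} = 0.099602

Final: 0.099602


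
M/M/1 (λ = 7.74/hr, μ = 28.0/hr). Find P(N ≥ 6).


ρ = 7.74/28.0 = 0.2764
P(N ≥ n) = ρ^n = 0.2764^6 = 0.0004462

Final: 0.0004462


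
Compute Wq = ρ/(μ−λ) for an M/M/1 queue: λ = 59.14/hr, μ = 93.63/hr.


ρ = 59.14/93.63 = 0.6316
Wq = ρ/(μ−λ) = 0.6316/(93.63 − 59.14) = 0.6316/34.49 = 0.01831 hr

Final: 0.01831 hr


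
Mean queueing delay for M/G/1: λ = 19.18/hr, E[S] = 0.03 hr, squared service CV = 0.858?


ρ = λ·E[S] = 19.18·0.03 = 0.5754
E[S²] = E[S]²(1+C_s²) = 0.03²·(1+0.858) = 0.001672
Wq = λ·E[S²]/(2(1−ρ)) = 19.18·0.001672/(2·0.4246) = 0.03777 hr

Final: 0.03777 hr


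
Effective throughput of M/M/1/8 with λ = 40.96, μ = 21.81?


ρ = 1.8780; P_K = (1−ρ)ρ^8/(1−ρ^9) = 0.469144
λ_eff = λ(1 − P_K) = 40.96·(1 − 0.469144) = 40.96·0.530856 = 21.7439 /hr

Final: 21.7439 /hr


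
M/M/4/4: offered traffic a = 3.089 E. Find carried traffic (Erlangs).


B(4,3.089) = 0.215965 (Erlang-B)
Carried load = a(1 − B) = 3.089·(1 − 0.215965) = 3.089·0.784035 = 2.4219 E

Final: 2.4219 Erlangs


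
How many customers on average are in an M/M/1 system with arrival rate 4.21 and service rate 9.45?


ρ = λ/μ = 4.21/9.45 = 0.4455
L = ρ/(1−ρ) = 0.4455/(1 − 0.4455) = 0.4455/0.5545 = 0.8034

Final: 0.8034


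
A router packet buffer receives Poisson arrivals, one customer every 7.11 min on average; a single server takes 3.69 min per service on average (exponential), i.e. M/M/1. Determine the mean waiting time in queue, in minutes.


λ = 60/7.11 = 8.4388 /hr
μ = 60/3.69 = 16.2602 /hr
ρ = λ/μ = 8.4388/16.2602 = 0.5190
Wq = ρ/(μ−λ) = 0.5190/(16.2602−8.4388) = 0.06636 hr
In minutes: 0.06636·60 = 3.981 min

Final: 3.981 min


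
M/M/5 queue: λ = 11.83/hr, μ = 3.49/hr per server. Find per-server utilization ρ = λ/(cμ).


ρ = λ/(cμ) = 11.83/(5·3.49) = 11.83/17.45 = 0.6779

Final: 0.6779


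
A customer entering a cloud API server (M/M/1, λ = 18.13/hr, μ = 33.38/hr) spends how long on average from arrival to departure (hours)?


W = 1/(μ−λ) = 1/(33.38 − 18.13) = 1/15.25 = 0.06557 hr

Final: 0.06557 hr


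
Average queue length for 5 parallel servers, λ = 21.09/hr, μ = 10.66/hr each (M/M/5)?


a = λ/μ = 1.9784; ρ = a/5 = 0.3957
P₀ = 0.137316
Lq = P₀·a^c·ρ / (c!·(1−ρ)²) = 0.137316·30.31076·0.3957/(120·0.36520)
= 0.03758

Final: 0.03758


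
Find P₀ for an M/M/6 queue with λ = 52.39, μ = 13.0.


a = λ/μ = 52.39/13.0 = 4.0300; ρ = a/c = 0.6717
Σ_{k=0}^{5} a^k/k! (terms k=0..5) = 1.00000 + 4.03000 + 8.12045 + 10.90847 + 10.99028 + 8.85817 = 43.90738
Tail: a^6/(6!(1−ρ)) = 4283.81075/(720·0.3283) = 18.12103
P₀ = 1/(43.90738 + 18.12103) = 1/62.02840 = 0.016122

Final: 0.016122


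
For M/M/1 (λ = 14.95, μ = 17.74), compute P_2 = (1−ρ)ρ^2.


ρ = 14.95/17.74 = 0.8427
P_n = (1−ρ)·ρ^n = (1 − 0.8427)·0.8427^2 = 0.1573·0.710191 = 0.111693

Final: 0.111693


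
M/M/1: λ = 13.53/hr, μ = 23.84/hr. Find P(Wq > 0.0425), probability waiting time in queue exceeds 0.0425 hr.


ρ = 13.53/23.84 = 0.5675
P(Wq > t) = ρ·e^{−(μ−λ)t} = 0.5675·e^{−0.4382}
= 0.5675·0.645213 = 0.366180

Final: 0.366180


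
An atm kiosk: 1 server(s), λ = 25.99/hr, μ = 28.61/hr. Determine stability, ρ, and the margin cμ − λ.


Total capacity cμ = 1·28.61 = 28.61/hr
ρ = λ/(cμ) = 25.99/28.61 = 0.9084
Stable ⇔ ρ < 1: YES
Spare capacity = cμ − λ = 28.61 − 25.99 = 2.62/hr

Final: ρ = 0.9084; stable; margin = 2.62/hr


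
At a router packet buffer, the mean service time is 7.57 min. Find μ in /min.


μ = 1/(service time) in consistent units.
1 minute = 1 min, so μ = 1/7.57 = 0.1321 per minute

Final: 0.1321 /min


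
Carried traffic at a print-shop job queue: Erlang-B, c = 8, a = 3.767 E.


B(8,3.767) = 0.023611 (Erlang-B)
Carried load = a(1 − B) = 3.767·(1 − 0.023611) = 3.767·0.976389 = 3.6781 E

Final: 3.6781 Erlangs


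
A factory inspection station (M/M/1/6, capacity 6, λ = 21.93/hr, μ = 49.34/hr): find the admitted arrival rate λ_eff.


ρ = 0.4445; P_K = (1−ρ)ρ^6/(1−ρ^7) = 0.004298
λ_eff = λ(1 − P_K) = 21.93·(1 − 0.004298) = 21.93·0.995702 = 21.8358 /hr

Final: 21.8358 /hr


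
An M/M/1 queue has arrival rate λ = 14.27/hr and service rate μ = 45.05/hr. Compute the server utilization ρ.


ρ = λ/μ = 14.27/45.05 = 0.3168

Final: 0.3168


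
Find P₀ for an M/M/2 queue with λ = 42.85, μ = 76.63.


a = λ/μ = 42.85/76.63 = 0.5592; ρ = a/c = 0.2796
Σ_{k=0}^{1} a^k/k! (terms k=0..1) = 1.00000 + 0.55918 = 1.55918
Tail: a^2/(2!(1−ρ)) = 0.31268/(2·0.7204) = 0.21702
P₀ = 1/(1.55918 + 0.21702) = 1/1.77620 = 0.563000

Final: 0.563000


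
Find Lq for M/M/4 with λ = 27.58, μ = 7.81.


a = λ/μ = 3.5314; ρ = a/4 = 0.8828
P₀ = 0.013621
Lq = P₀·a^c·ρ / (c!·(1−ρ)²) = 0.013621·155.51522·0.8828/(24·0.01373)
= 5.67703

Final: 5.67703


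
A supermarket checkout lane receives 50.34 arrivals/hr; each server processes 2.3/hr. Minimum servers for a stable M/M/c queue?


Stability requires cμ > λ ⇔ c > λ/μ.
λ/μ = 50.34/2.3 = 21.8870
Minimum integer c = ⌊21.8870⌋ + 1 = 22
Check: 22·2.3 = 50.60 > 50.34, while 21·2.3 = 48.30 ≤ 50.34

Final: 22 servers


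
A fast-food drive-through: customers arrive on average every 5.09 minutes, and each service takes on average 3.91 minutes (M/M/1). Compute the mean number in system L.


λ = 60/5.09 = 11.7878 /hr
μ = 60/3.91 = 15.3453 /hr
ρ = λ/μ = 11.7878/15.3453 = 0.7682
L = ρ/(1−ρ) = 0.7682/0.2318 = 3.3136

Final: 3.3136


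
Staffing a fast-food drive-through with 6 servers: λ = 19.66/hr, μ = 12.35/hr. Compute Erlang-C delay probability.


a = λ/μ = 1.5919; ρ = a/6 = 0.2653
P₀ = 0.203464 (from M/M/c formula)
C(c,a) = [a^c/(c!(1−ρ))]·P₀ = [16.27419/(720·0.7347)]·0.203464
= 0.03077·0.203464 = 0.006260

Final: 0.006260


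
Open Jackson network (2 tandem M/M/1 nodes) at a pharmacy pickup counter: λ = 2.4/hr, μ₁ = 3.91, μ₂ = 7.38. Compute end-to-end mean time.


Each node sees arrival rate λ = 2.4/hr (tandem ⇒ throughput preserved).
W₁ = 1/(μ₁−λ) = 1/(3.91−2.4) = 0.66225 hr
W₂ = 1/(μ₂−λ) = 1/(7.38−2.4) = 0.20080 hr
W_total = W₁ + W₂ = 0.66225 + 0.20080 = 0.86305 hr

Final: 0.86305 hr


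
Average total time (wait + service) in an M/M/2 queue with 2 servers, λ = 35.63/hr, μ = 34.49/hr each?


a = 1.0331; ρ = 0.5165; P₀ = 0.318803
Lq = P₀·a^c·ρ/(c!(1−ρ)²) = 0.37591
Wq = Lq/λ = 0.37591/35.63 = 0.01055 hr
W = Wq + 1/μ = 0.01055 + 0.02899 = 0.03954 hr

Final: 0.03954 hr


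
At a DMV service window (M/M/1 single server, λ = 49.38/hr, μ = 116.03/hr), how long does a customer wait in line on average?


ρ = 49.38/116.03 = 0.4256
Wq = ρ/(μ−λ) = 0.4256/(116.03 − 49.38) = 0.4256/66.65 = 0.006385 hr

Final: 0.006385 hr


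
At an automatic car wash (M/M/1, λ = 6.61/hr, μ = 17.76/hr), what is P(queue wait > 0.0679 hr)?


ρ = 6.61/17.76 = 0.3722
P(Wq > t) = ρ·e^{−(μ−λ)t} = 0.3722·e^{−0.7571}
= 0.3722·0.469032 = 0.174566

Final: 0.174566


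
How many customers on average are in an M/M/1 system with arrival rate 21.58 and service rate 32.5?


ρ = λ/μ = 21.58/32.5 = 0.6640
L = ρ/(1−ρ) = 0.6640/(1 − 0.6640) = 0.6640/0.3360 = 1.9762

Final: 1.9762


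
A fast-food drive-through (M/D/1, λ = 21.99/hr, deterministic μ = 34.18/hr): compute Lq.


ρ = 21.99/34.18 = 0.6434
M/D/1: Lq = ρ²/(2(1−ρ)) = 0.4139/(2·0.3566) = 0.58029

Final: 0.58029


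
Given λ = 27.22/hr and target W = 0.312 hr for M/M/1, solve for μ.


W = 1/(μ−λ) ⇒ μ − λ = 1/W = 1/0.312 = 3.2051
μ = λ + 1/W = 27.22 + 3.2051 = 30.4251 per hr

Final: 30.4251 /hr


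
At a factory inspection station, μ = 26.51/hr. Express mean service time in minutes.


Mean service time = 1/μ = 1/26.51 hour = 0.03772 hour
In minutes: 0.03772 × 60 = 2.2633 min

Final: 2.2633 min


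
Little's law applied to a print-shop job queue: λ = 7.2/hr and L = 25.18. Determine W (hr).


W = L/λ = 25.18/7.2 = 3.4972 hr

Final: 3.4972 hr


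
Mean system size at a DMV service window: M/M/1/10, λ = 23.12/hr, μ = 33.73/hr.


ρ = 23.12/33.73 = 0.6854
L = ρ[1 − (K+1)ρ^K + Kρ^(K+1)] / [(1−ρ)(1−ρ^(K+1))]
Numerator: 0.6854·(1 − 11·0.022894 + 10·0.015692) = 0.620390
Denominator: (0.3146)·(0.984308) = 0.309621
L = 0.620390/0.309621 = 2.0037

Final: 2.0037


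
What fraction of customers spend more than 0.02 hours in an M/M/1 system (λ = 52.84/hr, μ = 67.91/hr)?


W ~ Exponential(μ−λ) for M/M/1.
μ − λ = 67.91 − 52.84 = 15.0700
P(W > t) = e^{−(μ−λ)t} = e^{−0.3014} = 0.739782

Final: 0.739782


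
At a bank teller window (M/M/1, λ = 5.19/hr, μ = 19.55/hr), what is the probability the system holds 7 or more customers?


ρ = 5.19/19.55 = 0.2655
P(N ≥ n) = ρ^n = 0.2655^7 = 0.00009293

Final: 0.00009293


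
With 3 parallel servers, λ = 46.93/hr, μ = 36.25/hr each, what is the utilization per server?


ρ = λ/(cμ) = 46.93/(3·36.25) = 46.93/108.75 = 0.4315

Final: 0.4315


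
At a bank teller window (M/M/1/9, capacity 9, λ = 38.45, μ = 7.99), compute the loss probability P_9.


ρ = λ/μ = 38.45/7.99 = 4.8123
P_K = (1−ρ)ρ^K/(1−ρ^(K+1)) = (-3.8123·1384031.846762)/(1 − 6660328.474093)
= -5276296.627331/-6660327.474093 = 0.792198

Final: 0.792198


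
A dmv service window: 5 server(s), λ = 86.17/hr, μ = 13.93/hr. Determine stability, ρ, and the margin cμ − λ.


Total capacity cμ = 5·13.93 = 69.65/hr
ρ = λ/(cμ) = 86.17/69.65 = 1.2372
Stable ⇔ ρ < 1: NO
Spare capacity = cμ − λ = 69.65 − 86.17 = -16.52/hr

Final: ρ = 1.2372; unstable; margin = -16.52/hr


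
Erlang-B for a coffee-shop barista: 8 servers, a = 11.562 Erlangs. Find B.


B(c,a) = (a^c/c!) / Σ_{k=0}^{c} a^k/k!
a^8/8! = 7920.328542
Σ terms (k=0..8): 1.00000 + 11.56200 + 66.83992 + 257.60106 + 744.59586 + 1721.80347 + 3317.91529 + 5480.24808 + 7920.32854 = 19521.894230
B = 7920.328542/19521.894230 = 0.405715

Final: 0.405715


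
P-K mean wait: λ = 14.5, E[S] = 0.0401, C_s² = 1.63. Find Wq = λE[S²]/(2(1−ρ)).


ρ = λ·E[S] = 14.5·0.0401 = 0.5814
E[S²] = E[S]²(1+C_s²) = 0.0401²·(1+1.63) = 0.004229
Wq = λ·E[S²]/(2(1−ρ)) = 14.5·0.004229/(2·0.4186) = 0.07325 hr

Final: 0.07325 hr


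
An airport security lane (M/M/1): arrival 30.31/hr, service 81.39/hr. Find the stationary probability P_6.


ρ = 30.31/81.39 = 0.3724
P_n = (1−ρ)·ρ^n = (1 − 0.3724)·0.3724^6 = 0.6276·0.002667 = 0.001674

Final: 0.001674


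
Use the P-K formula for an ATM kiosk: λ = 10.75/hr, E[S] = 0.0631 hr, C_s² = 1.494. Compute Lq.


ρ = λ·E[S] = 10.75·0.0631 = 0.6783
Lq = ρ²(1+C_s²)/(2(1−ρ)) = 0.4601·(1+1.494)/(2·0.3217)
= 0.4601·2.4940/0.6433 = 1.78371

Final: 1.78371


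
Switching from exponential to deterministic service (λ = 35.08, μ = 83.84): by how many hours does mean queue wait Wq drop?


ρ = 35.08/83.84 = 0.4184
Wq(M/M/1) = ρ/(μ−λ) = 0.4184/48.76 = 0.008581 hr
Wq(M/D/1) = ρ/(2(μ−λ)) = 0.004291 hr
Savings = 0.008581 − 0.004291 = 0.004291 hr

Final: 0.004291 hr


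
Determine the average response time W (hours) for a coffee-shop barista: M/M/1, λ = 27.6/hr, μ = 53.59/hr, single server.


W = 1/(μ−λ) = 1/(53.59 − 27.6) = 1/25.99 = 0.03848 hr

Final: 0.03848 hr


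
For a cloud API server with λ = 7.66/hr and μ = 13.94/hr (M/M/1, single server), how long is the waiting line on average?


ρ = 7.66/13.94 = 0.5495
Lq = ρ²/(1−ρ) = 0.3019/0.4505 = 0.6702

Final: 0.6702


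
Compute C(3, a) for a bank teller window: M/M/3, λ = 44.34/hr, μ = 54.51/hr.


a = λ/μ = 0.8134; ρ = a/3 = 0.2711
P₀ = 0.441046 (from M/M/c formula)
C(c,a) = [a^c/(c!(1−ρ))]·P₀ = [0.53822/(6·0.7289)]·0.441046
= 0.12307·0.441046 = 0.054281

Final: 0.054281


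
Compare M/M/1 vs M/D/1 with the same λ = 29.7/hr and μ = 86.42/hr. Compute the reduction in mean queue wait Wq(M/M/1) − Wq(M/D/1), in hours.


ρ = 29.7/86.42 = 0.3437
Wq(M/M/1) = ρ/(μ−λ) = 0.3437/56.72 = 0.006059 hr
Wq(M/D/1) = ρ/(2(μ−λ)) = 0.003030 hr
Savings = 0.006059 − 0.003030 = 0.003030 hr

Final: 0.003030 hr


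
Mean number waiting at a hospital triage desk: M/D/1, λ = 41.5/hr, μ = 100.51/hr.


ρ = 41.5/100.51 = 0.4129
M/D/1: Lq = ρ²/(2(1−ρ)) = 0.1705/(2·0.5871) = 0.14519

Final: 0.14519


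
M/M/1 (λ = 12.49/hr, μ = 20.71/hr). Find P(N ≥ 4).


ρ = 12.49/20.71 = 0.6031
P(N ≥ n) = ρ^n = 0.6031^4 = 0.132291

Final: 0.132291


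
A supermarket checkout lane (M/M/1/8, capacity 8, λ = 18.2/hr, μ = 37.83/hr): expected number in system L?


ρ = 18.2/37.83 = 0.4811
L = ρ[1 − (K+1)ρ^K + Kρ^(K+1)] / [(1−ρ)(1−ρ^(K+1))]
Numerator: 0.4811·(1 − 9·0.002870 + 8·0.001381) = 0.473987
Denominator: (0.5189)·(0.998619) = 0.518184
L = 0.473987/0.518184 = 0.9147

Final: 0.9147


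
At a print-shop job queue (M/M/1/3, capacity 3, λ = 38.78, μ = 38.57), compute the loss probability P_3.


ρ = λ/μ = 38.78/38.57 = 1.0054
P_K = (1−ρ)ρ^K/(1−ρ^(K+1)) = (-0.005445·1.016423)/(1 − 1.021957)
= -0.005534/-0.021957 = 0.252040

Final: 0.252040


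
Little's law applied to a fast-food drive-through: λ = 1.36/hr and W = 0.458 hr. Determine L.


L = λW = 1.36·0.458 = 0.6229

Final: 0.6229


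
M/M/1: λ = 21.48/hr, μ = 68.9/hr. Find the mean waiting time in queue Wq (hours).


ρ = 21.48/68.9 = 0.3118
Wq = ρ/(μ−λ) = 0.3118/(68.9 − 21.48) = 0.3118/47.42 = 0.006574 hr

Final: 0.006574 hr


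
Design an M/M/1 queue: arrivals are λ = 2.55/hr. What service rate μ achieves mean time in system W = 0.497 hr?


W = 1/(μ−λ) ⇒ μ − λ = 1/W = 1/0.497 = 2.0121
μ = λ + 1/W = 2.55 + 2.0121 = 4.5621 per hr

Final: 4.5621 /hr


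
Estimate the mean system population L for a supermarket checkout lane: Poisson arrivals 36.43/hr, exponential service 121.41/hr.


ρ = λ/μ = 36.43/121.41 = 0.3001
L = ρ/(1−ρ) = 0.3001/(1 − 0.3001) = 0.3001/0.6999 = 0.4287

Final: 0.4287


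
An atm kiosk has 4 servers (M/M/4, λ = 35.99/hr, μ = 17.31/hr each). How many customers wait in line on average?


a = λ/μ = 2.0791; ρ = a/4 = 0.5198
P₀ = 0.119618
Lq = P₀·a^c·ρ / (c!·(1−ρ)²) = 0.119618·18.68698·0.5198/(24·0.23061)
= 0.20993

Final: 0.20993


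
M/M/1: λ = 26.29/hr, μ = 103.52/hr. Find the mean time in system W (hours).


W = 1/(μ−λ) = 1/(103.52 − 26.29) = 1/77.23 = 0.01295 hr

Final: 0.01295 hr


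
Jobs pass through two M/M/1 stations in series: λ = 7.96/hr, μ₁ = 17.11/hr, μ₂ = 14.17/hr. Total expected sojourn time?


Each node sees arrival rate λ = 7.96/hr (tandem ⇒ throughput preserved).
W₁ = 1/(μ₁−λ) = 1/(17.11−7.96) = 0.10929 hr
W₂ = 1/(μ₂−λ) = 1/(14.17−7.96) = 0.16103 hr
W_total = W₁ + W₂ = 0.10929 + 0.16103 = 0.27032 hr

Final: 0.27032 hr


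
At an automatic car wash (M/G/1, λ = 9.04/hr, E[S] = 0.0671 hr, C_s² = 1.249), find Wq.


ρ = λ·E[S] = 9.04·0.0671 = 0.6066
E[S²] = E[S]²(1+C_s²) = 0.0671²·(1+1.249) = 0.010126
Wq = λ·E[S²]/(2(1−ρ)) = 9.04·0.010126/(2·0.3934) = 0.11634 hr

Final: 0.11634 hr


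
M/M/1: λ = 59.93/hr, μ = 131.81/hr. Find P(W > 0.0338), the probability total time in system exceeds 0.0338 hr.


W ~ Exponential(μ−λ) for M/M/1.
μ − λ = 131.81 − 59.93 = 71.8800
P(W > t) = e^{−(μ−λ)t} = e^{−2.4295} = 0.088077

Final: 0.088077


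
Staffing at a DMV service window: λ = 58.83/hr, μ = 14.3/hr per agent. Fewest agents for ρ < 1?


Stability requires cμ > λ ⇔ c > λ/μ.
λ/μ = 58.83/14.3 = 4.1140
Minimum integer c = ⌊4.1140⌋ + 1 = 5
Check: 5·14.3 = 71.50 > 58.83, while 4·14.3 = 57.20 ≤ 58.83

Final: 5 servers


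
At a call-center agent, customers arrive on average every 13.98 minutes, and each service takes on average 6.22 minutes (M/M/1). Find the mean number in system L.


λ = 60/13.98 = 4.2918 /hr
μ = 60/6.22 = 9.6463 /hr
ρ = λ/μ = 4.2918/9.6463 = 0.4449
L = ρ/(1−ρ) = 0.4449/0.5551 = 0.8015

Final: 0.8015


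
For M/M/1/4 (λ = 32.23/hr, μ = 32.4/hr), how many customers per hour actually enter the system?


ρ = 0.9948; P_K = (1−ρ)ρ^4/(1−ρ^5) = 0.197901
λ_eff = λ(1 − P_K) = 32.23·(1 − 0.197901) = 32.23·0.802099 = 25.8516 /hr

Final: 25.8516 /hr


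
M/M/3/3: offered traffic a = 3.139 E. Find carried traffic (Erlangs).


B(3,3.139) = 0.362498 (Erlang-B)
Carried load = a(1 − B) = 3.139·(1 − 0.362498) = 3.139·0.637502 = 2.0011 E

Final: 2.0011 Erlangs


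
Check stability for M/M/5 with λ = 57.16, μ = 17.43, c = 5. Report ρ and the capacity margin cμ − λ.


Total capacity cμ = 5·17.43 = 87.15/hr
ρ = λ/(cμ) = 57.16/87.15 = 0.6559
Stable ⇔ ρ < 1: YES
Spare capacity = cμ − λ = 87.15 − 57.16 = 29.99/hr

Final: ρ = 0.6559; stable; margin = 29.99/hr


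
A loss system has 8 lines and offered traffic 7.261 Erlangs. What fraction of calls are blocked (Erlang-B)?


B(c,a) = (a^c/c!) / Σ_{k=0}^{c} a^k/k!
a^8/8! = 191.624472
Σ terms (k=0..8): 1.00000 + 7.26100 + 26.36106 + 63.80255 + 115.81759 + 168.19030 + 203.53829 + 211.12736 + 191.62447 = 988.722621
B = 191.624472/988.722621 = 0.193810

Final: 0.193810


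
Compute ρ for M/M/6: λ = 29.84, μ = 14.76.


ρ = λ/(cμ) = 29.84/(6·14.76) = 29.84/88.56 = 0.3369

Final: 0.3369


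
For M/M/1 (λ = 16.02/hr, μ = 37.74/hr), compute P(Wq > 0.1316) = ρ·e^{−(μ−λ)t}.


ρ = 16.02/37.74 = 0.4245
P(Wq > t) = ρ·e^{−(μ−λ)t} = 0.4245·e^{−2.8584}
= 0.4245·0.057363 = 0.024350

Final: 0.024350


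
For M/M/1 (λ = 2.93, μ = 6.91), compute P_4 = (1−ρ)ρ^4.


ρ = 2.93/6.91 = 0.4240
P_n = (1−ρ)·ρ^n = (1 − 0.4240)·0.4240^4 = 0.5760·0.032326 = 0.018619

Final: 0.018619


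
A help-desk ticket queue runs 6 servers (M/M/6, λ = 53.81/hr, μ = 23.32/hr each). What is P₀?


a = λ/μ = 53.81/23.32 = 2.3075; ρ = a/c = 0.3846
Σ_{k=0}^{5} a^k/k! (terms k=0..5) = 1.00000 + 2.30746 + 2.66219 + 2.04763 + 1.18121 + 0.54512 = 9.74361
Tail: a^6/(6!(1−ρ)) = 150.94081/(720·0.6154) = 0.34064
P₀ = 1/(9.74361 + 0.34064) = 1/10.08425 = 0.099164

Final: 0.099164


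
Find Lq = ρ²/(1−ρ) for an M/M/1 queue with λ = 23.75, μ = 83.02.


ρ = 23.75/83.02 = 0.2861
Lq = ρ²/(1−ρ) = 0.08184/0.7139 = 0.1146

Final: 0.1146


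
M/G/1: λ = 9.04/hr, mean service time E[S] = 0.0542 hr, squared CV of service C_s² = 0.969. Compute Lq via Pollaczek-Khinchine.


ρ = λ·E[S] = 9.04·0.0542 = 0.4900
Lq = ρ²(1+C_s²)/(2(1−ρ)) = 0.2401·(1+0.969)/(2·0.5100)
= 0.2401·1.9690/1.0201 = 0.46340

Final: 0.46340


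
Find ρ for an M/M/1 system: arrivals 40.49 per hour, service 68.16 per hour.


ρ = λ/μ = 40.49/68.16 = 0.5940

Final: 0.5940


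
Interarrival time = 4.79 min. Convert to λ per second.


λ = 1/(interarrival time) in consistent units.
1 second = 0.0166667 min, so λ = 0.0166667/4.79 = 0.003479 per second

Final: 0.003479 /sec


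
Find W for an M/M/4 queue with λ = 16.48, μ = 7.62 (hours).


a = 2.1627; ρ = 0.5407; P₀ = 0.109027
Lq = P₀·a^c·ρ/(c!(1−ρ)²) = 0.25471
Wq = Lq/λ = 0.25471/16.48 = 0.01546 hr
W = Wq + 1/μ = 0.01546 + 0.13123 = 0.14669 hr

Final: 0.14669 hr


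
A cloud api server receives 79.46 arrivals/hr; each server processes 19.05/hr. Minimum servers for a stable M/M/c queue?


Stability requires cμ > λ ⇔ c > λ/μ.
λ/μ = 79.46/19.05 = 4.1711
Minimum integer c = ⌊4.1711⌋ + 1 = 5
Check: 5·19.05 = 95.25 > 79.46, while 4·19.05 = 76.20 ≤ 79.46

Final: 5 servers


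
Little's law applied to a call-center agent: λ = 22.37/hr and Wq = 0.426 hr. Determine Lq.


Lq = λWq = 22.37·0.426 = 9.5296

Final: 9.5296


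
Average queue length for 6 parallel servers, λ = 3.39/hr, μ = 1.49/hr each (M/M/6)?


a = λ/μ = 2.2752; ρ = a/6 = 0.3792
P₀ = 0.102448
Lq = P₀·a^c·ρ / (c!·(1−ρ)²) = 0.102448·138.70132·0.3792/(720·0.38540)
= 0.01942

Final: 0.01942


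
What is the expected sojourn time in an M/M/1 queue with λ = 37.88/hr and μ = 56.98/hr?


W = 1/(μ−λ) = 1/(56.98 − 37.88) = 1/19.10 = 0.05236 hr

Final: 0.05236 hr


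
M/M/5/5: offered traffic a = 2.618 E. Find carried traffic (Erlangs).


B(5,2.618) = 0.078728 (Erlang-B)
Carried load = a(1 − B) = 2.618·(1 − 0.078728) = 2.618·0.921272 = 2.4119 E

Final: 2.4119 Erlangs


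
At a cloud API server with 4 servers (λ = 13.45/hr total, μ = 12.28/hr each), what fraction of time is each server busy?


ρ = λ/(cμ) = 13.45/(4·12.28) = 13.45/49.12 = 0.2738

Final: 0.2738


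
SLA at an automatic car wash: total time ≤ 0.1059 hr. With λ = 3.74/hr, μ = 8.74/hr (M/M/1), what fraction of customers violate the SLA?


W ~ Exponential(μ−λ) for M/M/1.
μ − λ = 8.74 − 3.74 = 5.0000
P(W > t) = e^{−(μ−λ)t} = e^{−0.5295} = 0.588899

Final: 0.588899


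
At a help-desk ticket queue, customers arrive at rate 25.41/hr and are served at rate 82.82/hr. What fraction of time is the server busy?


ρ = λ/μ = 25.41/82.82 = 0.3068

Final: 0.3068


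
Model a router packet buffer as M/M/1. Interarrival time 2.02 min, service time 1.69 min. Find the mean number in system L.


λ = 60/2.02 = 29.7030 /hr
μ = 60/1.69 = 35.5030 /hr
ρ = λ/μ = 29.7030/35.5030 = 0.8366
L = ρ/(1−ρ) = 0.8366/0.1634 = 5.1212

Final: 5.1212


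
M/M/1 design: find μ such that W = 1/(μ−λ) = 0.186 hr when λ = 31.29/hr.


W = 1/(μ−λ) ⇒ μ − λ = 1/W = 1/0.186 = 5.3763
μ = λ + 1/W = 31.29 + 5.3763 = 36.6663 per hr

Final: 36.6663 /hr


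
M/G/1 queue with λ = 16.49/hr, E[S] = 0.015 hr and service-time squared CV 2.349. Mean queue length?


ρ = λ·E[S] = 16.49·0.015 = 0.2473
Lq = ρ²(1+C_s²)/(2(1−ρ)) = 0.06118·(1+2.349)/(2·0.7527)
= 0.06118·3.3490/1.5053 = 0.13612

Final: 0.13612


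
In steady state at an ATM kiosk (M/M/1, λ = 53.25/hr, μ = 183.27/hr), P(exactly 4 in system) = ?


ρ = 53.25/183.27 = 0.2906
P_n = (1−ρ)·ρ^n = (1 − 0.2906)·0.2906^4 = 0.7094·0.007127 = 0.005056

Final: 0.005056


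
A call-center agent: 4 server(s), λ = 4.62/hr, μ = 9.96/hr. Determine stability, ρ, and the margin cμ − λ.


Total capacity cμ = 4·9.96 = 39.84/hr
ρ = λ/(cμ) = 4.62/39.84 = 0.1160
Stable ⇔ ρ < 1: YES
Spare capacity = cμ − λ = 39.84 − 4.62 = 35.22/hr

Final: ρ = 0.1160; stable; margin = 35.22/hr


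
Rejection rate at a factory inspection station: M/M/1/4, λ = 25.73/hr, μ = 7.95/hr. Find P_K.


ρ = λ/μ = 25.73/7.95 = 3.2365
P_K = (1−ρ)ρ^K/(1−ρ^(K+1)) = (-2.2365·109.721221)/(1 − 355.110315)
= -245.389095/-354.110315 = 0.692974

Final: 0.692974


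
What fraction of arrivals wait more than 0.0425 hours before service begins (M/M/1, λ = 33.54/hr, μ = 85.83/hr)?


ρ = 33.54/85.83 = 0.3908
P(Wq > t) = ρ·e^{−(μ−λ)t} = 0.3908·e^{−2.2223}
= 0.3908·0.108357 = 0.042343

Final: 0.042343


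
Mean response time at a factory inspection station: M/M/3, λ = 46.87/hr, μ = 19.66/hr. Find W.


a = 2.3840; ρ = 0.7947; P₀ = 0.058057
Lq = P₀·a^c·ρ/(c!(1−ρ)²) = 2.47142
Wq = Lq/λ = 2.47142/46.87 = 0.05273 hr
W = Wq + 1/μ = 0.05273 + 0.05086 = 0.10359 hr

Final: 0.10359 hr


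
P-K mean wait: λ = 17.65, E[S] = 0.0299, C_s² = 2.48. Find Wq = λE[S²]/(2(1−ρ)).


ρ = λ·E[S] = 17.65·0.0299 = 0.5277
E[S²] = E[S]²(1+C_s²) = 0.0299²·(1+2.48) = 0.003111
Wq = λ·E[S²]/(2(1−ρ)) = 17.65·0.003111/(2·0.4723) = 0.05814 hr

Final: 0.05814 hr


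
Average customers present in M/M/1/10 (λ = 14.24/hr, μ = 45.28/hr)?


ρ = 14.24/45.28 = 0.3145
L = ρ[1 − (K+1)ρ^K + Kρ^(K+1)] / [(1−ρ)(1−ρ^(K+1))]
Numerator: 0.3145·(1 − 11·0.000009463 + 10·0.000002976) = 0.314464
Denominator: (0.6855)·(0.999997) = 0.685510
L = 0.314464/0.685510 = 0.4587

Final: 0.4587


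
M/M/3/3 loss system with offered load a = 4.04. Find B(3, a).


B(c,a) = (a^c/c!) / Σ_{k=0}^{c} a^k/k!
a^3/3! = 10.989877
Σ terms (k=0..3): 1.00000 + 4.04000 + 8.16080 + 10.98988 = 24.190677
B = 10.989877/24.190677 = 0.454302

Final: 0.454302


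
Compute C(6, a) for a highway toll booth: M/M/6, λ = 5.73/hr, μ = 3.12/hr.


a = λ/μ = 1.8365; ρ = a/6 = 0.3061
P₀ = 0.159228 (from M/M/c formula)
C(c,a) = [a^c/(c!(1−ρ))]·P₀ = [38.37074/(720·0.6939)]·0.159228
= 0.07680·0.159228 = 0.012229

Final: 0.012229


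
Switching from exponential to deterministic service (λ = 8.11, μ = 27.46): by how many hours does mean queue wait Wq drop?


ρ = 8.11/27.46 = 0.2953
Wq(M/M/1) = ρ/(μ−λ) = 0.2953/19.35 = 0.01526 hr
Wq(M/D/1) = ρ/(2(μ−λ)) = 0.007631 hr
Savings = 0.01526 − 0.007631 = 0.007631 hr

Final: 0.007631 hr


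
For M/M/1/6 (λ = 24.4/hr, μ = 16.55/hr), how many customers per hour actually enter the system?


ρ = 1.4743; P_K = (1−ρ)ρ^6/(1−ρ^7) = 0.344473
λ_eff = λ(1 − P_K) = 24.4·(1 − 0.344473) = 24.4·0.655527 = 15.9949 /hr

Final: 15.9949 /hr


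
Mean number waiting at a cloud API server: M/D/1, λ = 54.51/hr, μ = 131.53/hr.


ρ = 54.51/131.53 = 0.4144
M/D/1: Lq = ρ²/(2(1−ρ)) = 0.1718/(2·0.5856) = 0.14665

Final: 0.14665


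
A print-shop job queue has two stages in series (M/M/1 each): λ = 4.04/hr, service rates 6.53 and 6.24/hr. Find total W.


Each node sees arrival rate λ = 4.04/hr (tandem ⇒ throughput preserved).
W₁ = 1/(μ₁−λ) = 1/(6.53−4.04) = 0.40161 hr
W₂ = 1/(μ₂−λ) = 1/(6.24−4.04) = 0.45455 hr
W_total = W₁ + W₂ = 0.40161 + 0.45455 = 0.85615 hr

Final: 0.85615 hr


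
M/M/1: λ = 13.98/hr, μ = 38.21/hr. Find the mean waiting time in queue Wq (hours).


ρ = 13.98/38.21 = 0.3659
Wq = ρ/(μ−λ) = 0.3659/(38.21 − 13.98) = 0.3659/24.23 = 0.01510 hr

Final: 0.01510 hr


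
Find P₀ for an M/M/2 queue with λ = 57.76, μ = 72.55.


a = λ/μ = 57.76/72.55 = 0.7961; ρ = a/c = 0.3981
Σ_{k=0}^{1} a^k/k! (terms k=0..1) = 1.00000 + 0.79614 = 1.79614
Tail: a^2/(2!(1−ρ)) = 0.63384/(2·0.6019) = 0.52651
P₀ = 1/(1.79614 + 0.52651) = 1/2.32265 = 0.430543

Final: 0.430543


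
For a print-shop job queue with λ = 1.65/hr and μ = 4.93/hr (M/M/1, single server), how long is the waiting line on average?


ρ = 1.65/4.93 = 0.3347
Lq = ρ²/(1−ρ) = 0.1120/0.6653 = 0.1684

Final: 0.1684


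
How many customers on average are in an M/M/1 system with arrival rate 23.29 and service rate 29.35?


ρ = λ/μ = 23.29/29.35 = 0.7935
L = ρ/(1−ρ) = 0.7935/(1 − 0.7935) = 0.7935/0.2065 = 3.8432

Final: 3.8432


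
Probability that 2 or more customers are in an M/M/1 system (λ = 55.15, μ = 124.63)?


ρ = 55.15/124.63 = 0.4425
P(N ≥ n) = ρ^n = 0.4425^2 = 0.195815

Final: 0.195815


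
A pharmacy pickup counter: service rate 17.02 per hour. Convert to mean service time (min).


Mean service time = 1/μ = 1/17.02 hour = 0.05875 hour
In minutes: 0.05875 × 60 = 3.5253 min

Final: 3.5253 min


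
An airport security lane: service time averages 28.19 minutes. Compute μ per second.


μ = 1/(service time) in consistent units.
1 second = 0.0166667 min, so μ = 0.0166667/28.19 = 0.0005912 per second

Final: 0.0005912 /sec


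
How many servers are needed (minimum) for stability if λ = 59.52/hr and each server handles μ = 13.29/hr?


Stability requires cμ > λ ⇔ c > λ/μ.
λ/μ = 59.52/13.29 = 4.4786
Minimum integer c = ⌊4.4786⌋ + 1 = 5
Check: 5·13.29 = 66.45 > 59.52, while 4·13.29 = 53.16 ≤ 59.52

Final: 5 servers


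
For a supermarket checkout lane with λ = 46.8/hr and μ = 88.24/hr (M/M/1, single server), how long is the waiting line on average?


ρ = 46.8/88.24 = 0.5304
Lq = ρ²/(1−ρ) = 0.2813/0.4696 = 0.5990

Final: 0.5990


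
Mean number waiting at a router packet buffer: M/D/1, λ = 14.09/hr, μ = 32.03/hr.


ρ = 14.09/32.03 = 0.4399
M/D/1: Lq = ρ²/(2(1−ρ)) = 0.1935/(2·0.5601) = 0.17275

Final: 0.17275


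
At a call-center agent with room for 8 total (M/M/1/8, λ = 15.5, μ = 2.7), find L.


ρ = 15.5/2.7 = 5.7407
L = ρ[1 − (K+1)ρ^K + Kρ^(K+1)] / [(1−ρ)(1−ρ^(K+1))]
Numerator: 5.7407·(1 − 9·1179623.652864 + 8·6771913.562738) = 250059184.335159
Denominator: (-4.7407)·(-6771912.562738) = 32103881.778904
L = 250059184.335159/32103881.778904 = 7.7891

Final: 7.7891


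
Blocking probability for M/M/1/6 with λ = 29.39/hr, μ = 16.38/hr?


ρ = λ/μ = 29.39/16.38 = 1.7943
P_K = (1−ρ)ρ^K/(1−ρ^(K+1)) = (-0.7943·33.366767)/(1 − 59.868699)
= -26.501932/-58.868699 = 0.450187

Final: 0.450187


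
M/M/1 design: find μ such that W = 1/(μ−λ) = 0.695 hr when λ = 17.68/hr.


W = 1/(μ−λ) ⇒ μ − λ = 1/W = 1/0.695 = 1.4388
μ = λ + 1/W = 17.68 + 1.4388 = 19.1188 per hr

Final: 19.1188 /hr


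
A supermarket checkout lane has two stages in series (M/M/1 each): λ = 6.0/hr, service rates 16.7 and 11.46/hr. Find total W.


Each node sees arrival rate λ = 6.0/hr (tandem ⇒ throughput preserved).
W₁ = 1/(μ₁−λ) = 1/(16.7−6.0) = 0.09346 hr
W₂ = 1/(μ₂−λ) = 1/(11.46−6.0) = 0.18315 hr
W_total = W₁ + W₂ = 0.09346 + 0.18315 = 0.27661 hr

Final: 0.27661 hr


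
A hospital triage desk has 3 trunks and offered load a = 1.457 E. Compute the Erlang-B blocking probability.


B(c,a) = (a^c/c!) / Σ_{k=0}^{c} a^k/k!
a^3/3! = 0.515498
Σ terms (k=0..3): 1.00000 + 1.45700 + 1.06142 + 0.51550 = 4.033923
B = 0.515498/4.033923 = 0.127791

Final: 0.127791


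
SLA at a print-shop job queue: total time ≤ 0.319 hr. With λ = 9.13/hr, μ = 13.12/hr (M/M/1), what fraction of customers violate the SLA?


W ~ Exponential(μ−λ) for M/M/1.
μ − λ = 13.12 − 9.13 = 3.9900
P(W > t) = e^{−(μ−λ)t} = e^{−1.2728} = 0.280044

Final: 0.280044


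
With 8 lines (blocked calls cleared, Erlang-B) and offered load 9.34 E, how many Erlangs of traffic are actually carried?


B(8,9.34) = 0.306399 (Erlang-B)
Carried load = a(1 − B) = 9.34·(1 − 0.306399) = 9.34·0.693601 = 6.4782 E

Final: 6.4782 Erlangs


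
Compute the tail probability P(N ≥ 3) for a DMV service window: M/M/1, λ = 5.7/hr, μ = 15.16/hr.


ρ = 5.7/15.16 = 0.3760
P(N ≥ n) = ρ^n = 0.3760^3 = 0.053153

Final: 0.053153


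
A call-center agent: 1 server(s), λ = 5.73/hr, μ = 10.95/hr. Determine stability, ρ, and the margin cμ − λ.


Total capacity cμ = 1·10.95 = 10.95/hr
ρ = λ/(cμ) = 5.73/10.95 = 0.5233
Stable ⇔ ρ < 1: YES
Spare capacity = cμ − λ = 10.95 − 5.73 = 5.22/hr

Final: ρ = 0.5233; stable; margin = 5.22/hr


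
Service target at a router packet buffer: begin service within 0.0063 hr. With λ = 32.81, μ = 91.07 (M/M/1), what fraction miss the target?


ρ = 32.81/91.07 = 0.3603
P(Wq > t) = ρ·e^{−(μ−λ)t} = 0.3603·e^{−0.3670}
= 0.3603·0.692783 = 0.249591

Final: 0.249591


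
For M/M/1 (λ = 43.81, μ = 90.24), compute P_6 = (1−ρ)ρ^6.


ρ = 43.81/90.24 = 0.4855
P_n = (1−ρ)·ρ^n = (1 − 0.4855)·0.4855^6 = 0.5145·0.013093 = 0.006737

Final: 0.006737


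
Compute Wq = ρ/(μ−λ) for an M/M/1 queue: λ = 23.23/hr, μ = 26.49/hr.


ρ = 23.23/26.49 = 0.8769
Wq = ρ/(μ−λ) = 0.8769/(26.49 − 23.23) = 0.8769/3.26 = 0.2690 hr

Final: 0.2690 hr


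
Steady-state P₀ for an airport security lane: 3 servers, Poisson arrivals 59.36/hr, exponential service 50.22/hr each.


a = λ/μ = 59.36/50.22 = 1.1820; ρ = a/c = 0.3940
Σ_{k=0}^{2} a^k/k! (terms k=0..2) = 1.00000 + 1.18200 + 0.69856 = 2.88056
Tail: a^3/(3!(1−ρ)) = 1.65140/(6·0.6060) = 0.45418
P₀ = 1/(2.88056 + 0.45418) = 1/3.33474 = 0.299873

Final: 0.299873


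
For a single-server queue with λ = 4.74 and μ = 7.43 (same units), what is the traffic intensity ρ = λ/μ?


ρ = λ/μ = 4.74/7.43 = 0.6380

Final: 0.6380


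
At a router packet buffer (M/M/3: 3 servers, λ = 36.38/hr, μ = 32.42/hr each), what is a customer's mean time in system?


a = 1.1221; ρ = 0.3740; P₀ = 0.319694
Lq = P₀·a^c·ρ/(c!(1−ρ)²) = 0.07188
Wq = Lq/λ = 0.07188/36.38 = 0.001976 hr
W = Wq + 1/μ = 0.001976 + 0.03085 = 0.03282 hr

Final: 0.03282 hr


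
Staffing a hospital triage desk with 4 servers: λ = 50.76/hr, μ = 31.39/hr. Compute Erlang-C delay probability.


a = λ/μ = 1.6171; ρ = a/4 = 0.4043
P₀ = 0.195788 (from M/M/c formula)
C(c,a) = [a^c/(c!(1−ρ))]·P₀ = [6.83788/(24·0.5957)]·0.195788
= 0.47826·0.195788 = 0.093637

Final: 0.093637


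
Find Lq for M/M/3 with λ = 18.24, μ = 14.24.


a = λ/μ = 1.2809; ρ = a/3 = 0.4270
P₀ = 0.269361
Lq = P₀·a^c·ρ / (c!·(1−ρ)²) = 0.269361·2.10157·0.4270/(6·0.32837)
= 0.12268

Final: 0.12268


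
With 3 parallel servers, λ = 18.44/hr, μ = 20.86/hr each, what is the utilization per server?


ρ = λ/(cμ) = 18.44/(3·20.86) = 18.44/62.58 = 0.2947

Final: 0.2947


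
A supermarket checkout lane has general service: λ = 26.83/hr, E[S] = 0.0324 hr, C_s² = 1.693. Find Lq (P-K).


ρ = λ·E[S] = 26.83·0.0324 = 0.8693
Lq = ρ²(1+C_s²)/(2(1−ρ)) = 0.7557·(1+1.693)/(2·0.1307)
= 0.7557·2.6930/0.2614 = 7.78459

Final: 7.78459


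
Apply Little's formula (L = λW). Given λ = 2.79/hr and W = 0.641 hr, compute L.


L = λW = 2.79·0.641 = 1.7884

Final: 1.7884


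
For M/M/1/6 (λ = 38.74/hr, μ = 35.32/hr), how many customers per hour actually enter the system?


ρ = 1.0968; P_K = (1−ρ)ρ^6/(1−ρ^7) = 0.185321
λ_eff = λ(1 − P_K) = 38.74·(1 − 0.185321) = 38.74·0.814679 = 31.5607 /hr

Final: 31.5607 /hr


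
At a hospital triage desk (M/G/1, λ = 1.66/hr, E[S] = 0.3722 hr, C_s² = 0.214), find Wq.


ρ = λ·E[S] = 1.66·0.3722 = 0.6179
E[S²] = E[S]²(1+C_s²) = 0.3722²·(1+0.214) = 0.168179
Wq = λ·E[S²]/(2(1−ρ)) = 1.66·0.168179/(2·0.3821) = 0.36527 hr

Final: 0.36527 hr


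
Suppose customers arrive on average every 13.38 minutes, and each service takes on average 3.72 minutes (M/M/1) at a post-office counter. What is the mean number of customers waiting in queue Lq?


λ = 60/13.38 = 4.4843 /hr
μ = 60/3.72 = 16.1290 /hr
ρ = λ/μ = 4.4843/16.1290 = 0.2780
Lq = ρ²/(1−ρ) = 0.07730/0.7220 = 0.1071

Final: 0.1071


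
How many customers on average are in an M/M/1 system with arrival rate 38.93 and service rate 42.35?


ρ = λ/μ = 38.93/42.35 = 0.9192
L = ρ/(1−ρ) = 0.9192/(1 − 0.9192) = 0.9192/0.08076 = 11.3830

Final: 11.3830


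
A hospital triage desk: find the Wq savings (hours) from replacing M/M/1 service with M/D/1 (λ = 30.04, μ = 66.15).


ρ = 30.04/66.15 = 0.4541
Wq(M/M/1) = ρ/(μ−λ) = 0.4541/36.11 = 0.01258 hr
Wq(M/D/1) = ρ/(2(μ−λ)) = 0.006288 hr
Savings = 0.01258 − 0.006288 = 0.006288 hr

Final: 0.006288 hr


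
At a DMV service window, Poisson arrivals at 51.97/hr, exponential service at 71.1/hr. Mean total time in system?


W = 1/(μ−λ) = 1/(71.1 − 51.97) = 1/19.13 = 0.05227 hr

Final: 0.05227 hr


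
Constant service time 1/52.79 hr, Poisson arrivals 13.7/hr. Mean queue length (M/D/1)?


ρ = 13.7/52.79 = 0.2595
M/D/1: Lq = ρ²/(2(1−ρ)) = 0.06735/(2·0.7405) = 0.04548

Final: 0.04548


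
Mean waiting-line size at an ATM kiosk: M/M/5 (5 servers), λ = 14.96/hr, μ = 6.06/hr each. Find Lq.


a = λ/μ = 2.4686; ρ = a/5 = 0.4937
P₀ = 0.082783
Lq = P₀·a^c·ρ / (c!·(1−ρ)²) = 0.082783·91.68427·0.4937/(120·0.25631)
= 0.12184

Final: 0.12184


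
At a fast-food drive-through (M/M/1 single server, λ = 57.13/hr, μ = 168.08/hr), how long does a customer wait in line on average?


ρ = 57.13/168.08 = 0.3399
Wq = ρ/(μ−λ) = 0.3399/(168.08 − 57.13) = 0.3399/110.95 = 0.003064 hr

Final: 0.003064 hr


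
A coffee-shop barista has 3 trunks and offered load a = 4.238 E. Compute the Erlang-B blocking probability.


B(c,a) = (a^c/c!) / Σ_{k=0}^{c} a^k/k!
a^3/3! = 12.686202
Σ terms (k=0..3): 1.00000 + 4.23800 + 8.98032 + 12.68620 = 26.904524
B = 12.686202/26.904524 = 0.471527

Final: 0.471527


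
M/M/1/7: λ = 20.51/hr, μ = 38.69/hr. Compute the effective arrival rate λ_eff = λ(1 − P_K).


ρ = 0.5301; P_K = (1−ρ)ρ^7/(1−ρ^8) = 0.005563
λ_eff = λ(1 − P_K) = 20.51·(1 − 0.005563) = 20.51·0.994437 = 20.3959 /hr

Final: 20.3959 /hr
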